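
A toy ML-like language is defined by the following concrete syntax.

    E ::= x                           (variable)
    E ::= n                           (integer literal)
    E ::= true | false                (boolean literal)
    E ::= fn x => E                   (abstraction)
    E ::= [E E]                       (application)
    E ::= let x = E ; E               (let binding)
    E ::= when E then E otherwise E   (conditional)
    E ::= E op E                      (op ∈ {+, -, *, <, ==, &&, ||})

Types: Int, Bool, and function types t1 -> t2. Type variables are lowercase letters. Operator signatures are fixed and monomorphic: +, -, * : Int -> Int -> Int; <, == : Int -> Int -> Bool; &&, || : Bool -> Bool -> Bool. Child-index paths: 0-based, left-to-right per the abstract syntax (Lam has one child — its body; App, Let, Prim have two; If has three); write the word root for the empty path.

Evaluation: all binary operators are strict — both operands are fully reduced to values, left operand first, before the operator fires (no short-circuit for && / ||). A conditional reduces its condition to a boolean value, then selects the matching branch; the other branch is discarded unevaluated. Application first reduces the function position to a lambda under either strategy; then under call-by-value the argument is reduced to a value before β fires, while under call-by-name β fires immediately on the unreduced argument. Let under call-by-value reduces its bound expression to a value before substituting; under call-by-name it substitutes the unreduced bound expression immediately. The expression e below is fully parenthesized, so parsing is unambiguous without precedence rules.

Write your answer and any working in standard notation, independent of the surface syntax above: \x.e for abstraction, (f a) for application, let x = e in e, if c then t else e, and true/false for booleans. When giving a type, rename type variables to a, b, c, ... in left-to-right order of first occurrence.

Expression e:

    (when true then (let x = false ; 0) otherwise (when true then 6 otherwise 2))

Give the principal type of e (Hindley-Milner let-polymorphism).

Working:
  unify Bool ~ Bool
let x : Bool
  unify Bool ~ Bool
  unify Int ~ Int
  unify Int ~ Int

Answer: Int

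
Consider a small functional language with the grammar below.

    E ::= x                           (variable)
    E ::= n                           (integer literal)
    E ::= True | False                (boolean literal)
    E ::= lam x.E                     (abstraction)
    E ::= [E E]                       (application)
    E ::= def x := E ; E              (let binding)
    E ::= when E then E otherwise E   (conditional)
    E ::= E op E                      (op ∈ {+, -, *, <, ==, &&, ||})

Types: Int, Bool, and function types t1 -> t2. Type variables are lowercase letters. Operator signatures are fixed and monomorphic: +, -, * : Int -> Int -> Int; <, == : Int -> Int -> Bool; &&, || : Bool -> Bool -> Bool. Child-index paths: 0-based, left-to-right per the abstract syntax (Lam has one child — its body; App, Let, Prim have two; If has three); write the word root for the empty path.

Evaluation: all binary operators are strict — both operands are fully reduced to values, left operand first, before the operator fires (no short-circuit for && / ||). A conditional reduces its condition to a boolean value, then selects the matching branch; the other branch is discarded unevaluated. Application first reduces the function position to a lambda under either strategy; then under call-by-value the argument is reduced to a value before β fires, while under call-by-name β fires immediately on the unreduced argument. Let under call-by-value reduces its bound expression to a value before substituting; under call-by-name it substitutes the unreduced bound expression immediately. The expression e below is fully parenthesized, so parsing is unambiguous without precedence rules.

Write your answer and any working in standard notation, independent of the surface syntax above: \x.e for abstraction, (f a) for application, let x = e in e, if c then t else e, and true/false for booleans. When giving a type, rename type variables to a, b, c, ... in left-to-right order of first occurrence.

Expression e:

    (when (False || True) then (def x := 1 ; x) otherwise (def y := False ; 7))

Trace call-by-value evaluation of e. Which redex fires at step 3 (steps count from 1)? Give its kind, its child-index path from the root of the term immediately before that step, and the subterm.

Answer: let at root : (let x = 1 in x)

Trace:
step 0: (if (false || true) then (let x = 1 in x) else (let y = false in 7))
step 1: [delta@0] (if true then (let x = 1 in x) else (let y = false in 7))
step 2: [if@root] (let x = 1 in x)
step 3: [let@root] 1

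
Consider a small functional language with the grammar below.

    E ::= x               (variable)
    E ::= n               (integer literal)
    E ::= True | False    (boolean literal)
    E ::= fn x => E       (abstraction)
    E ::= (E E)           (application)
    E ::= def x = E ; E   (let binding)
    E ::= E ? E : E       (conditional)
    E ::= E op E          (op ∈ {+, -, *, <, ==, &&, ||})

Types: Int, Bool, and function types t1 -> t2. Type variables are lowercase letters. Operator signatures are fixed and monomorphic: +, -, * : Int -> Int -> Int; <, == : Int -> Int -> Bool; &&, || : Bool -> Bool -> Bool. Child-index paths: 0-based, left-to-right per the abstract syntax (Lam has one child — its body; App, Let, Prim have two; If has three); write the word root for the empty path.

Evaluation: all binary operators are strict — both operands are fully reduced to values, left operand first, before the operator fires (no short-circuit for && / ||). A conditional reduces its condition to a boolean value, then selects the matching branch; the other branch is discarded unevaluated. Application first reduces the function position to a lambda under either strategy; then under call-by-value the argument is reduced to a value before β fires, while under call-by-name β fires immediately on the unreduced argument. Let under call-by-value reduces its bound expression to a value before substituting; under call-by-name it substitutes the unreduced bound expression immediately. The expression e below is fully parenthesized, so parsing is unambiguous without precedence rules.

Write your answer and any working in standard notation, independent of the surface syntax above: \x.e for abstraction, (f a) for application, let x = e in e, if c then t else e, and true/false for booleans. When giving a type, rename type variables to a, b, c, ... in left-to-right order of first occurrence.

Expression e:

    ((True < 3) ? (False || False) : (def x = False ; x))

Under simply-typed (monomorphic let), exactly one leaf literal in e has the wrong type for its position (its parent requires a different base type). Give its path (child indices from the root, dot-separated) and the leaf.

Answer: 0.0 : true

Trace:
  unify Bool ~ Int
  FAIL: mismatch Bool ~ Int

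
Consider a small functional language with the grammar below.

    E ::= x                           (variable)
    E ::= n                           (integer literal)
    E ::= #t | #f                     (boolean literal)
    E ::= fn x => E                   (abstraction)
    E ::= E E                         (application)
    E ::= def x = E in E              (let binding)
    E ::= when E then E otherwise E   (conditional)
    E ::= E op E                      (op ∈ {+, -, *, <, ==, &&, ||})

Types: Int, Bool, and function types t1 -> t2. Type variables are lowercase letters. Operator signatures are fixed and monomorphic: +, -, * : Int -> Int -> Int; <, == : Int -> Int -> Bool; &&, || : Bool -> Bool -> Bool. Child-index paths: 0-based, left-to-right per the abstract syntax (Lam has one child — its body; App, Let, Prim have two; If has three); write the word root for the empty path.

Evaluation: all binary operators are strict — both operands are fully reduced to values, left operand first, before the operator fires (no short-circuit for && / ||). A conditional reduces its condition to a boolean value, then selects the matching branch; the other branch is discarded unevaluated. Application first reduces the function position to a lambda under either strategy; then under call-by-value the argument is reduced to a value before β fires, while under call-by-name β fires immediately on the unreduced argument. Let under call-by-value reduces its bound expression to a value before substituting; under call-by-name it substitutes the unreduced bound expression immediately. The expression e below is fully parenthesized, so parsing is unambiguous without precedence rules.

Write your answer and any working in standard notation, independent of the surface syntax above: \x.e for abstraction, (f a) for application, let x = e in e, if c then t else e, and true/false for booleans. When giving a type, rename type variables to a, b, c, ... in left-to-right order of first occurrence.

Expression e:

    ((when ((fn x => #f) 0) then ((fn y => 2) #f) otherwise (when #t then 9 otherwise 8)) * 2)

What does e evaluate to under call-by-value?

Trace:
step 0: ((if ((\x.false) 0) then ((\y.2) false) else (if true then 9 else 8)) * 2)
step 1: [beta@0.0] ((if false then ((\y.2) false) else (if true then 9 else 8)) * 2)
step 2: [if@0] ((if true then 9 else 8) * 2)
step 3: [if@0] (9 * 2)
step 4: [delta@root] 18

Answer: 18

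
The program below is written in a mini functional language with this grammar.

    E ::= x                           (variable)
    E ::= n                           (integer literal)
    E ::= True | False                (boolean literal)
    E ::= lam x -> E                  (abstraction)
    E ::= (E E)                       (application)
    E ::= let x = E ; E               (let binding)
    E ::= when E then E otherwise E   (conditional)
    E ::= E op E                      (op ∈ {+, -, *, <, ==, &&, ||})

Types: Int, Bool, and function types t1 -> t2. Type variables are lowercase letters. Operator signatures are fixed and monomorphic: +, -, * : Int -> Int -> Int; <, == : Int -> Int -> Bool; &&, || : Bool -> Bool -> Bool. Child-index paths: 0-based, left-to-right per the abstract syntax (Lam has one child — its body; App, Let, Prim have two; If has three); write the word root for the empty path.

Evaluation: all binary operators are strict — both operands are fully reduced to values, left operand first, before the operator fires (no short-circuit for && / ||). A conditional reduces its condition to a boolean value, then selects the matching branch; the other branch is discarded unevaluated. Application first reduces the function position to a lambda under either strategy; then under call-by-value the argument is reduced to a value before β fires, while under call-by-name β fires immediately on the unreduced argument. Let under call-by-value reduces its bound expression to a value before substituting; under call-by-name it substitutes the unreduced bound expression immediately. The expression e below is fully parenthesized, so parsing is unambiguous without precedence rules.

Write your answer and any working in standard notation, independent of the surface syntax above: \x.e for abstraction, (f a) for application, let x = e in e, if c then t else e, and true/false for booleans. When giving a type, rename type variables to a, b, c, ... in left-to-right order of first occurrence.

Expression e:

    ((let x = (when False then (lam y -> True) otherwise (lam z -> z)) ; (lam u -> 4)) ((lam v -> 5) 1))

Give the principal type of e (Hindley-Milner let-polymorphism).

Answer: Int

Working:
  unify Bool ~ Bool
\y._ : a -> Bool
z : b
\z._ : b -> b
  unify a -> Bool ~ b -> b
  unify a ~ b
  unify Bool ~ b
let x : Bool -> Bool
\u._ : c -> Int
\v._ : d -> Int
  unify d -> Int ~ Int -> e
  unify d ~ Int
  unify Int ~ e
_ _ : Int
  unify c -> Int ~ Int -> f
  unify c ~ Int
  unify Int ~ f
_ _ : Int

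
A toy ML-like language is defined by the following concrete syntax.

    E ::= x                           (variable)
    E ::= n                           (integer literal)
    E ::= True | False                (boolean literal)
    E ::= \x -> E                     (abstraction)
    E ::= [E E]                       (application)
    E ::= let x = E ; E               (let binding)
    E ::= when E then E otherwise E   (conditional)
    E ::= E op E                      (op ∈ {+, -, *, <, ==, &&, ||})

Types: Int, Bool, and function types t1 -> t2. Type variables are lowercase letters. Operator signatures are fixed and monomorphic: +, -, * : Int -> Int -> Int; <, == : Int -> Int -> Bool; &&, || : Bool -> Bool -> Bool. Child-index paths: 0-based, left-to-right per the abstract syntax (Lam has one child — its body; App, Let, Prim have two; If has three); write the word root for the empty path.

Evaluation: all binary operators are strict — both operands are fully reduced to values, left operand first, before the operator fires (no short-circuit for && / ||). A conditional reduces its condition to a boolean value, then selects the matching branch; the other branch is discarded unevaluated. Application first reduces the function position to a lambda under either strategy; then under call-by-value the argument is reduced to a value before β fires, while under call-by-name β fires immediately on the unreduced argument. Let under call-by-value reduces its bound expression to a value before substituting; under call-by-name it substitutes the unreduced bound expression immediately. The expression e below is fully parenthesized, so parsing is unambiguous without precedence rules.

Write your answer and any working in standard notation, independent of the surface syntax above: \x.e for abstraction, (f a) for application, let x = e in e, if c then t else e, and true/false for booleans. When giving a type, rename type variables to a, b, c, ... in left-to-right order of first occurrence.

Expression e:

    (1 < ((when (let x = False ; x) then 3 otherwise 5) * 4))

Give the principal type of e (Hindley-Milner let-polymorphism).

Answer: Bool

Trace:
  unify Int ~ Int
let x : Bool
x : Bool
  unify Bool ~ Bool
  unify Int ~ Int
  unify Int ~ Int
  unify Int ~ Int
  unify Int ~ Int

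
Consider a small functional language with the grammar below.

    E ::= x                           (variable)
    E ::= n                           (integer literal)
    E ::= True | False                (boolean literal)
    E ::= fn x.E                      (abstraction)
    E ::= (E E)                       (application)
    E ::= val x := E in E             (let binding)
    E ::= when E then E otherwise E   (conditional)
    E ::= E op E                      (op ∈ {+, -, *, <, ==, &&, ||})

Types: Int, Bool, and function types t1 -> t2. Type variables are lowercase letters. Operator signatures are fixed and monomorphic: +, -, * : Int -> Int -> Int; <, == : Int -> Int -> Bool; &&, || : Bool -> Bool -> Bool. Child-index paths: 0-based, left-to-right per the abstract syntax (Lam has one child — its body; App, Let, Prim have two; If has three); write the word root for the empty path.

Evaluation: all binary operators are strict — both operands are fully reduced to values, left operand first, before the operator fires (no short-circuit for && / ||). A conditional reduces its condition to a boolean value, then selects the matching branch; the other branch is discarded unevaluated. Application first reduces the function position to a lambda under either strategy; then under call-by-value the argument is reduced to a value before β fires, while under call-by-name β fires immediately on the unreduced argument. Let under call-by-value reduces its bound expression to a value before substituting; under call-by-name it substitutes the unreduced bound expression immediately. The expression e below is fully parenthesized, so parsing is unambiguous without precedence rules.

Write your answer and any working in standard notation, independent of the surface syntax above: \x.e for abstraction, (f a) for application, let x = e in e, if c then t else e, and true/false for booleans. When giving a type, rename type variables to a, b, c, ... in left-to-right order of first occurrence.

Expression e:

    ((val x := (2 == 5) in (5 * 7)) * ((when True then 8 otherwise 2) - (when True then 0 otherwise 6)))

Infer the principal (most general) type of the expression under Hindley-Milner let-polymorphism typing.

Answer: Int

Derivation:
  unify Int ~ Int
  unify Int ~ Int
let x : Bool
  unify Int ~ Int
  unify Int ~ Int
  unify Int ~ Int
  unify Bool ~ Bool
  unify Int ~ Int
  unify Int ~ Int
  unify Bool ~ Bool
  unify Int ~ Int
  unify Int ~ Int
  unify Int ~ Int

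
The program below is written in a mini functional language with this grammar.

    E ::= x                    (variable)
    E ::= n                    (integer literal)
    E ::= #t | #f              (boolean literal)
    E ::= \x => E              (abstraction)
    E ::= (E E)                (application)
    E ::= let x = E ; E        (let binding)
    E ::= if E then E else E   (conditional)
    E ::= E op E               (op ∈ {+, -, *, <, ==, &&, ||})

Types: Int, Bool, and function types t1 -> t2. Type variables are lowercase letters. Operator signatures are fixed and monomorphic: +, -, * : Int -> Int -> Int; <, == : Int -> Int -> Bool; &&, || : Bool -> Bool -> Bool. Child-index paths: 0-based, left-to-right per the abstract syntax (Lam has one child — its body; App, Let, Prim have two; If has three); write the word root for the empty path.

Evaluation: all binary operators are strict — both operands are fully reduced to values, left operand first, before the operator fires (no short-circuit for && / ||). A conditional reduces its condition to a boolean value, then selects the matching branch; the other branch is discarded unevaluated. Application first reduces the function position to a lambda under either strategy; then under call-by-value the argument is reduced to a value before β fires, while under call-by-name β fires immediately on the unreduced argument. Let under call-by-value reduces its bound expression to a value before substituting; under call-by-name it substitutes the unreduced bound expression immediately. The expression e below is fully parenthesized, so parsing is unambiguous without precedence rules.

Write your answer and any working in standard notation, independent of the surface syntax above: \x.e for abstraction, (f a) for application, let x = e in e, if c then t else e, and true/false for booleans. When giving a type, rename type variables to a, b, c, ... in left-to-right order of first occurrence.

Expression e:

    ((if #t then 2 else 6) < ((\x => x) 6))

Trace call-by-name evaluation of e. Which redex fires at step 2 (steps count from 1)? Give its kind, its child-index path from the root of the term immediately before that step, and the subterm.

Answer: beta at 1 : ((\x.x) 6)

Derivation:
step 0: ((if true then 2 else 6) < ((\x.x) 6))
step 1: [if@0] (2 < ((\x.x) 6))
step 2: [beta@1] (2 < 6)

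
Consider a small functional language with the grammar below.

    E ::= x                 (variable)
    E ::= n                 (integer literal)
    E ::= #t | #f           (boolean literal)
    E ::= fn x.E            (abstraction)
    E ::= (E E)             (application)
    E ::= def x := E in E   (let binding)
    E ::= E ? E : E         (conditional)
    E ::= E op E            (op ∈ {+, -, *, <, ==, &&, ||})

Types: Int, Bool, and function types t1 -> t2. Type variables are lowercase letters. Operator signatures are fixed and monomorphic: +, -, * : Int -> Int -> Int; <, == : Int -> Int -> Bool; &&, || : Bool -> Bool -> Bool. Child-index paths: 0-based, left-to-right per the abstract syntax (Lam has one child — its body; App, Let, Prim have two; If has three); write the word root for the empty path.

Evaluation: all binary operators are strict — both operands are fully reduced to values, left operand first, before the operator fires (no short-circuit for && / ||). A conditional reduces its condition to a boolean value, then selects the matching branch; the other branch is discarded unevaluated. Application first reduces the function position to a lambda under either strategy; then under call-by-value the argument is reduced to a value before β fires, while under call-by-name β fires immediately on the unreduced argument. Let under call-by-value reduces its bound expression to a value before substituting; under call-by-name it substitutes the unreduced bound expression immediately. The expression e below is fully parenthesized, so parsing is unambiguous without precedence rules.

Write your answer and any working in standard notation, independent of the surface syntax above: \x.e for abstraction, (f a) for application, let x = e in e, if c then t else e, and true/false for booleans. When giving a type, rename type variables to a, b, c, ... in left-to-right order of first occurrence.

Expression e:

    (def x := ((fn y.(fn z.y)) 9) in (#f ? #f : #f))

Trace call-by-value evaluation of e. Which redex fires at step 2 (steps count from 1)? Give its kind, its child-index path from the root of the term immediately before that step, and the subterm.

Answer: let at root : (let x = (\z.9) in (if false then false else false))

Trace:
step 0: (let x = ((\y.(\z.y)) 9) in (if false then false else false))
step 1: [beta@0] (let x = (\z.9) in (if false then false else false))
step 2: [let@root] (if false then false else false)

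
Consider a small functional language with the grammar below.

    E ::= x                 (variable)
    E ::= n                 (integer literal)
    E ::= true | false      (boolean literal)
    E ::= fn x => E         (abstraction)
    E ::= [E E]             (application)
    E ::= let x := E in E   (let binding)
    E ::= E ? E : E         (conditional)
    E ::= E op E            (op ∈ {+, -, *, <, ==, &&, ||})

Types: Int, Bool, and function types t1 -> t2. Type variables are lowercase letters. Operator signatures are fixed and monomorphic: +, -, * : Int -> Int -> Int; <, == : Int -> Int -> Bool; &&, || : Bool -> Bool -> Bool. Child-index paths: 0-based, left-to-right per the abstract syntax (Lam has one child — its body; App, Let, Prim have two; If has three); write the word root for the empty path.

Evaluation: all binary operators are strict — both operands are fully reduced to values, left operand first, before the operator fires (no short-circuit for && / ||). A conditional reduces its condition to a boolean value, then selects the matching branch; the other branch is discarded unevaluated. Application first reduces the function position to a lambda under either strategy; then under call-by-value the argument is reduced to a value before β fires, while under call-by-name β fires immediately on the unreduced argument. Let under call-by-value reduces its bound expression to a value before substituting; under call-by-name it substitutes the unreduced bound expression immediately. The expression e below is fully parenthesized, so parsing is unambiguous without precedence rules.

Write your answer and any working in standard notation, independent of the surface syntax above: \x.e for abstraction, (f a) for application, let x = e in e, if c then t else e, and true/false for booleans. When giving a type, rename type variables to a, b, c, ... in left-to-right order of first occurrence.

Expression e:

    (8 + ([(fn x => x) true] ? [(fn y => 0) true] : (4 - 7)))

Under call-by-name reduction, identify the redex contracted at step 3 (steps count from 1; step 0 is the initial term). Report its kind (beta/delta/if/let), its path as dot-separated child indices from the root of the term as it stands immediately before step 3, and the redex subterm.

Derivation:
step 0: (8 + (if ((\x.x) true) then ((\y.0) true) else (4 - 7)))
step 1: [beta@1.0] (8 + (if true then ((\y.0) true) else (4 - 7)))
step 2: [if@1] (8 + ((\y.0) true))
step 3: [beta@1] (8 + 0)

Answer: beta at 1 : ((\y.0) true)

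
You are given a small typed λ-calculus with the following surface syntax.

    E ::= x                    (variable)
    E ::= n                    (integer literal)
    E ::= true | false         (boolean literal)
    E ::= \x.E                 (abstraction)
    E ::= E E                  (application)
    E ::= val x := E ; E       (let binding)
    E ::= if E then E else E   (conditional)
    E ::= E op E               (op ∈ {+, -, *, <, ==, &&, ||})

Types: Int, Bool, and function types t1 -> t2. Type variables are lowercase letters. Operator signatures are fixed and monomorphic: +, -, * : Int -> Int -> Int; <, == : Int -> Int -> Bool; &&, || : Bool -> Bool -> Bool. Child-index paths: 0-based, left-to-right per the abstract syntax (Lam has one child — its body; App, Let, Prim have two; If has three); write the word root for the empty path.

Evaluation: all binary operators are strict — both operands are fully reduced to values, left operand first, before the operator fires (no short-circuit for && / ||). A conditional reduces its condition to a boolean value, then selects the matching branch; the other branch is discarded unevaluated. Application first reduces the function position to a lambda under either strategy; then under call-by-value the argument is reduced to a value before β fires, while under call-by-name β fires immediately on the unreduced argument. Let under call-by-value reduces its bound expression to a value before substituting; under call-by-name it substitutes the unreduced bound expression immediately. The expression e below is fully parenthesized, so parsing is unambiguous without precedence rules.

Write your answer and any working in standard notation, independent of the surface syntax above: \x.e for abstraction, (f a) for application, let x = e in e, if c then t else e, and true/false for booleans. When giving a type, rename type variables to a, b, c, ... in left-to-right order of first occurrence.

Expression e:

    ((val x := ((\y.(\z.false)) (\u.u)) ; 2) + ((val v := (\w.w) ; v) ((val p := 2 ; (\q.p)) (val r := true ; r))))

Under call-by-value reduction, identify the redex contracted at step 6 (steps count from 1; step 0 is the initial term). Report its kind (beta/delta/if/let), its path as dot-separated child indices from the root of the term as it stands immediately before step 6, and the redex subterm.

Derivation:
step 0: ((let x = ((\y.(\z.false)) (\u.u)) in 2) + ((let v = (\w.w) in v) ((let p = 2 in (\q.p)) (let r = true in r))))
step 1: [beta@0.0] ((let x = (\z.false) in 2) + ((let v = (\w.w) in v) ((let p = 2 in (\q.p)) (let r = true in r))))
step 2: [let@0] (2 + ((let v = (\w.w) in v) ((let p = 2 in (\q.p)) (let r = true in r))))
step 3: [let@1.0] (2 + ((\w.w) ((let p = 2 in (\q.p)) (let r = true in r))))
step 4: [let@1.1.0] (2 + ((\w.w) ((\q.2) (let r = true in r))))
step 5: [let@1.1.1] (2 + ((\w.w) ((\q.2) true)))
step 6: [beta@1.1] (2 + ((\w.w) 2))

Answer: beta at 1.1 : ((\q.2) true)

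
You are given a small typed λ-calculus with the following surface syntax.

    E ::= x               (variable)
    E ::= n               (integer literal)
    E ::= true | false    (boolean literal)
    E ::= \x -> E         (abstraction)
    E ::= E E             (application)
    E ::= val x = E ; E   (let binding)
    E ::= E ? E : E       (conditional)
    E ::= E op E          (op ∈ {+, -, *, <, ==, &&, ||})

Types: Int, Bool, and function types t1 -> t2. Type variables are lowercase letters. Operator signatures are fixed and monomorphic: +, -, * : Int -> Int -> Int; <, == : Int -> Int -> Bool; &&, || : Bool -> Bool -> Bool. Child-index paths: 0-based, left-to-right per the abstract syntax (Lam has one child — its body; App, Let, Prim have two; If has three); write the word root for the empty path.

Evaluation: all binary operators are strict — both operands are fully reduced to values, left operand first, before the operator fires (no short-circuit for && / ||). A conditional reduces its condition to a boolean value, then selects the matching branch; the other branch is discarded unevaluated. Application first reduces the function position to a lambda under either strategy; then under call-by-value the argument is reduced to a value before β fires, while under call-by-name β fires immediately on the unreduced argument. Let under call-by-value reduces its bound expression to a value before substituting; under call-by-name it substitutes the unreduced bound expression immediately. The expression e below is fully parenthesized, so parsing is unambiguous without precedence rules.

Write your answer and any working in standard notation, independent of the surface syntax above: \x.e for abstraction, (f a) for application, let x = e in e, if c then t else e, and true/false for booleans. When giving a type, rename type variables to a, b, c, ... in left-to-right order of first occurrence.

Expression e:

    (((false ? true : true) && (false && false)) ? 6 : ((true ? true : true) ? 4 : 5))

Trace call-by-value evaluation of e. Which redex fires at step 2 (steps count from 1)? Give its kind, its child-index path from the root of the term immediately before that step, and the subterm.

Answer: delta at 0.1 : (false && false)

Working:
step 0: (if ((if false then true else true) && (false && false)) then 6 else (if (if true then true else true) then 4 else 5))
step 1: [if@0.0] (if (true && (false && false)) then 6 else (if (if true then true else true) then 4 else 5))
step 2: [delta@0.1] (if (true && false) then 6 else (if (if true then true else true) then 4 else 5))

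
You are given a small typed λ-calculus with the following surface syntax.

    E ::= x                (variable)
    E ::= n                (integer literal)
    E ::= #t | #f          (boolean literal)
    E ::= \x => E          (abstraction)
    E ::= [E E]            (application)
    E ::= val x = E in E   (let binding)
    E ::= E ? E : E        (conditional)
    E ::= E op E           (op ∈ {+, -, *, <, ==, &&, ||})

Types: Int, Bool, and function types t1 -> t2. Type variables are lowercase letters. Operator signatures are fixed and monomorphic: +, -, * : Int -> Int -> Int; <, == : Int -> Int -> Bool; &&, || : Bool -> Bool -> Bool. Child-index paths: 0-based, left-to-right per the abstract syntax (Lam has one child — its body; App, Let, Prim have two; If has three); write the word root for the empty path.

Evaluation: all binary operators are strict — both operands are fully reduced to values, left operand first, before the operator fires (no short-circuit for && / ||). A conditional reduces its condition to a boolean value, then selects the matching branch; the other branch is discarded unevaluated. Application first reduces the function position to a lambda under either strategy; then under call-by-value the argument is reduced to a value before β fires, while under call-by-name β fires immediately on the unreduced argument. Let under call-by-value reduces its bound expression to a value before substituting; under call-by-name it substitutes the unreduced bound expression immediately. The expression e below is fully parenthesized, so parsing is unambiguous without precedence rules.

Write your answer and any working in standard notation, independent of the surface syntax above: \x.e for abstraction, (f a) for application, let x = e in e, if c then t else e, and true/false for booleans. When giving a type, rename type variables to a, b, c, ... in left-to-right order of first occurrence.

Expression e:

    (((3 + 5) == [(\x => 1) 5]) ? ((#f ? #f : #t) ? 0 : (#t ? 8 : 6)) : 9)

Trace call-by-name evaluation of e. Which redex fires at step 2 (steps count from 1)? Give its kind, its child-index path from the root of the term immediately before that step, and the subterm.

Answer: beta at 0.1 : ((\x.1) 5)

Working:
step 0: (if ((3 + 5) == ((\x.1) 5)) then (if (if false then false else true) then 0 else (if true then 8 else 6)) else 9)
step 1: [delta@0.0] (if (8 == ((\x.1) 5)) then (if (if false then false else true) then 0 else (if true then 8 else 6)) else 9)
step 2: [beta@0.1] (if (8 == 1) then (if (if false then false else true) then 0 else (if true then 8 else 6)) else 9)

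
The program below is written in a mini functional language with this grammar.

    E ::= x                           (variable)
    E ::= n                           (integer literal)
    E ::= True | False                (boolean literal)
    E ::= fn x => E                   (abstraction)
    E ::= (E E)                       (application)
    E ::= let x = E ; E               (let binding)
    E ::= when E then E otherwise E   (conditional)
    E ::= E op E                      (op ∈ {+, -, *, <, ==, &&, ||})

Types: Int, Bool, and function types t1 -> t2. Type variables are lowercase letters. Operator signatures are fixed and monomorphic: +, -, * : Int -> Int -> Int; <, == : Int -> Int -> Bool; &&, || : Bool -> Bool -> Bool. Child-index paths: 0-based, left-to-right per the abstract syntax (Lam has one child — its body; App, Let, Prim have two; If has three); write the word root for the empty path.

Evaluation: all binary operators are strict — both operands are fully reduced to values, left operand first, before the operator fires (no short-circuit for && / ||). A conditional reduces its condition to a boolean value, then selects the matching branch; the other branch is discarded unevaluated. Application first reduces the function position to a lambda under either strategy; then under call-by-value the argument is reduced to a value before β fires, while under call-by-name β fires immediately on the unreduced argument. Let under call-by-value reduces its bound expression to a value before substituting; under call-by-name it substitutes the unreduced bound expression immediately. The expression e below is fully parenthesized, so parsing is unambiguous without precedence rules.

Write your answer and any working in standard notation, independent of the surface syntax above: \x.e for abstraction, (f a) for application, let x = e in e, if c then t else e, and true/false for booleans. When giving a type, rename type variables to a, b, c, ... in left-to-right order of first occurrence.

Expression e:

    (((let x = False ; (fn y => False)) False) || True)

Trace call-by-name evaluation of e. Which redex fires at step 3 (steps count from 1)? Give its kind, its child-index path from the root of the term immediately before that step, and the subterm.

Answer: delta at root : (false || true)

Working:
step 0: (((let x = false in (\y.false)) false) || true)
step 1: [let@0.0] (((\y.false) false) || true)
step 2: [beta@0] (false || true)
step 3: [delta@root] true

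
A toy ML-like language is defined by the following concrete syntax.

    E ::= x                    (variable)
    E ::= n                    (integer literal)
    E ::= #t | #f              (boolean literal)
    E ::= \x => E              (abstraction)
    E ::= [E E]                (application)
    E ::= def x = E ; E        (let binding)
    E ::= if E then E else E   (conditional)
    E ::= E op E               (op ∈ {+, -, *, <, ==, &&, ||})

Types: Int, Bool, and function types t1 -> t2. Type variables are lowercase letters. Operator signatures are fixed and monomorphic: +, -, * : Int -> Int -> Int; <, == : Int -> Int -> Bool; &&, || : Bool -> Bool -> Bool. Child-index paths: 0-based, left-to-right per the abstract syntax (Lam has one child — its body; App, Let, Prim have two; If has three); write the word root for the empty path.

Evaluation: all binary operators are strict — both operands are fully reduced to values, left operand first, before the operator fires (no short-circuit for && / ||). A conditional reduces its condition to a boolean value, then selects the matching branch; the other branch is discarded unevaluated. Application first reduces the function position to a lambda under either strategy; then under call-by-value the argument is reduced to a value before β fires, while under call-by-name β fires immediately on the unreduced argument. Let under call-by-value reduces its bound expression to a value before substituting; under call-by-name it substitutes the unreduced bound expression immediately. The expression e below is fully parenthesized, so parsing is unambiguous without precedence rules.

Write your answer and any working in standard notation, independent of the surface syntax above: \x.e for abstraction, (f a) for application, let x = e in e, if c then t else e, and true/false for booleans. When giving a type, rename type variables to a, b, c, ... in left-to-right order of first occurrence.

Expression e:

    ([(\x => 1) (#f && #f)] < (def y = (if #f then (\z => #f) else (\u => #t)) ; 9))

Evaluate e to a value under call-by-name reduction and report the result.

Answer: true

Working:
step 0: (((\x.1) (false && false)) < (let y = (if false then (\z.false) else (\u.true)) in 9))
step 1: [beta@0] (1 < (let y = (if false then (\z.false) else (\u.true)) in 9))
step 2: [let@1] (1 < 9)
step 3: [delta@root] true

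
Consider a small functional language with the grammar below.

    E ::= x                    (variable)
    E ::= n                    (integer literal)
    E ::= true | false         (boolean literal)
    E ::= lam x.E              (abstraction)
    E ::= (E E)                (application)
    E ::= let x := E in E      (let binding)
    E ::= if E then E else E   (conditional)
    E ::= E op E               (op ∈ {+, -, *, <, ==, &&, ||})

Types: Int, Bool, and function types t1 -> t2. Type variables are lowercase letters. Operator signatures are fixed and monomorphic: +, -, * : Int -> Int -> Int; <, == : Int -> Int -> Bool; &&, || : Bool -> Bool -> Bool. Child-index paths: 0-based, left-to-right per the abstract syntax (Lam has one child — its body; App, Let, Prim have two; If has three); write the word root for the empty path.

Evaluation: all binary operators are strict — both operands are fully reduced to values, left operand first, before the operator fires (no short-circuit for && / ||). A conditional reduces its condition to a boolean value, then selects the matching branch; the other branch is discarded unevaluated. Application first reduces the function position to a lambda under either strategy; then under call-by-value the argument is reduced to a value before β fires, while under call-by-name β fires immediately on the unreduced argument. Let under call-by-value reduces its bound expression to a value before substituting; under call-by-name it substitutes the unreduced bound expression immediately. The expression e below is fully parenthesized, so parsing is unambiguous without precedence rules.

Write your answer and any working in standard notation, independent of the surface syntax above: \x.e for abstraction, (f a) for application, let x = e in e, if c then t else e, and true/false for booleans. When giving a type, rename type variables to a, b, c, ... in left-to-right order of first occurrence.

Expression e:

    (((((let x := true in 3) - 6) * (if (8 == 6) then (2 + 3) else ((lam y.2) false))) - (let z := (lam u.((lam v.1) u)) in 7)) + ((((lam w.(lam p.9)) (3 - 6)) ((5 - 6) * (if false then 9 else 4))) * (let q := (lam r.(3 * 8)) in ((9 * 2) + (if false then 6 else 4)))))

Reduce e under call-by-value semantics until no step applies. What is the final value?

Working:
step 0: (((((let x = true in 3) - 6) * (if (8 == 6) then (2 + 3) else ((\y.2) false))) - (let z = (\u.((\v.1) u)) in 7)) + ((((\w.(\p.9)) (3 - 6)) ((5 - 6) * (if false then 9 else 4))) * (let q = (\r.(3 * 8)) in ((9 * 2) + (if false then 6 else 4)))))
step 1: [let@0.0.0.0] ((((3 - 6) * (if (8 == 6) then (2 + 3) else ((\y.2) false))) - (let z = (\u.((\v.1) u)) in 7)) + ((((\w.(\p.9)) (3 - 6)) ((5 - 6) * (if false then 9 else 4))) * (let q = (\r.(3 * 8)) in ((9 * 2) + (if false then 6 else 4)))))
step 2: [delta@0.0.0] (((-3 * (if (8 == 6) then (2 + 3) else ((\y.2) false))) - (let z = (\u.((\v.1) u)) in 7)) + ((((\w.(\p.9)) (3 - 6)) ((5 - 6) * (if false then 9 else 4))) * (let q = (\r.(3 * 8)) in ((9 * 2) + (if false then 6 else 4)))))
step 3: [delta@0.0.1.0] (((-3 * (if false then (2 + 3) else ((\y.2) false))) - (let z = (\u.((\v.1) u)) in 7)) + ((((\w.(\p.9)) (3 - 6)) ((5 - 6) * (if false then 9 else 4))) * (let q = (\r.(3 * 8)) in ((9 * 2) + (if false then 6 else 4)))))
step 4: [if@0.0.1] (((-3 * ((\y.2) false)) - (let z = (\u.((\v.1) u)) in 7)) + ((((\w.(\p.9)) (3 - 6)) ((5 - 6) * (if false then 9 else 4))) * (let q = (\r.(3 * 8)) in ((9 * 2) + (if false then 6 else 4)))))
step 5: [beta@0.0.1] (((-3 * 2) - (let z = (\u.((\v.1) u)) in 7)) + ((((\w.(\p.9)) (3 - 6)) ((5 - 6) * (if false then 9 else 4))) * (let q = (\r.(3 * 8)) in ((9 * 2) + (if false then 6 else 4)))))
step 6: [delta@0.0] ((-6 - (let z = (\u.((\v.1) u)) in 7)) + ((((\w.(\p.9)) (3 - 6)) ((5 - 6) * (if false then 9 else 4))) * (let q = (\r.(3 * 8)) in ((9 * 2) + (if false then 6 else 4)))))
step 7: [let@0.1] ((-6 - 7) + ((((\w.(\p.9)) (3 - 6)) ((5 - 6) * (if false then 9 else 4))) * (let q = (\r.(3 * 8)) in ((9 * 2) + (if false then 6 else 4)))))
step 8: [delta@0] (-13 + ((((\w.(\p.9)) (3 - 6)) ((5 - 6) * (if false then 9 else 4))) * (let q = (\r.(3 * 8)) in ((9 * 2) + (if false then 6 else 4)))))
step 9: [delta@1.0.0.1] (-13 + ((((\w.(\p.9)) -3) ((5 - 6) * (if false then 9 else 4))) * (let q = (\r.(3 * 8)) in ((9 * 2) + (if false then 6 else 4)))))
step 10: [beta@1.0.0] (-13 + (((\p.9) ((5 - 6) * (if false then 9 else 4))) * (let q = (\r.(3 * 8)) in ((9 * 2) + (if false then 6 else 4)))))
step 11: [delta@1.0.1.0] (-13 + (((\p.9) (-1 * (if false then 9 else 4))) * (let q = (\r.(3 * 8)) in ((9 * 2) + (if false then 6 else 4)))))
step 12: [if@1.0.1.1] (-13 + (((\p.9) (-1 * 4)) * (let q = (\r.(3 * 8)) in ((9 * 2) + (if false then 6 else 4)))))
step 13: [delta@1.0.1] (-13 + (((\p.9) -4) * (let q = (\r.(3 * 8)) in ((9 * 2) + (if false then 6 else 4)))))
step 14: [beta@1.0] (-13 + (9 * (let q = (\r.(3 * 8)) in ((9 * 2) + (if false then 6 else 4)))))
step 15: [let@1.1] (-13 + (9 * ((9 * 2) + (if false then 6 else 4))))
step 16: [delta@1.1.0] (-13 + (9 * (18 + (if false then 6 else 4))))
step 17: [if@1.1.1] (-13 + (9 * (18 + 4)))
step 18: [delta@1.1] (-13 + (9 * 22))
step 19: [delta@1] (-13 + 198)
step 20: [delta@root] 185

Answer: 185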